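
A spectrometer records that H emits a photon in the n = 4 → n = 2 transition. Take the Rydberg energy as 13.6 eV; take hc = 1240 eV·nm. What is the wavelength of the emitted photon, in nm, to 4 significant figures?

ΔE = 13.60 × (1/2² − 1/4²) = 13.60 × 0.1875 = 2.550 eV.
λ = hc/ΔE = 1240 / 2.550 = 486.3 nm.
This line belongs to the Balmer series.

486.3 nm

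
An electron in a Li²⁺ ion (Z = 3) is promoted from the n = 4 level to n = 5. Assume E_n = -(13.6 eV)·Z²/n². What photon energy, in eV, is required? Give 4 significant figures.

The Bohr energies scale as Z², so for Z = 3: E_n = −122.4/n² eV.
E_5 = −122.4/25 = −4.896 eV and E_4 = −122.4/16 = −7.650 eV.
The photon energy is |E_5 − E_4| = 2.754 eV.

2.754 eV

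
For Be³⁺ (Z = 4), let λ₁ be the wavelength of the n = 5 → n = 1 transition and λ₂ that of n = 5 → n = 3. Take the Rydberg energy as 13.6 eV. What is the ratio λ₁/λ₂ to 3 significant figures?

0.0741

λ ∝ 1/ΔE ∝ 1/(1/n_f² − 1/n_i²), and the Z² and hc factors cancel in the ratio.
λ₁/λ₂ = (1/3² − 1/5²)/(1/1² − 1/5²) = 0.07111/0.9600 = 0.0741.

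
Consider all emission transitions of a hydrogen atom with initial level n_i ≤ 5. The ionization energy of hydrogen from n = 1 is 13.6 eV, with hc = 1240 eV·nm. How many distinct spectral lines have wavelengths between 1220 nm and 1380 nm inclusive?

Enumerate all n_i → n_f pairs with 1 ≤ n_f < n_i ≤ 5 and compute λ = 1240 / [13.6·1·(1/n_f² − 1/n_i²)].
Lines falling in [1220, 1380] nm: 5→3 (1282 nm).

1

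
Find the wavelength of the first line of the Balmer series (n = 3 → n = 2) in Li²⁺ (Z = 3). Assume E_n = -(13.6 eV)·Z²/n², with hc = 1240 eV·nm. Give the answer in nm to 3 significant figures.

The Balmer series terminates on n_f = 2; the first line has n_i = 2+1 = 3.
ΔE = 122.4 × (1/2² − 1/3²) = 17.00 eV.
λ = 1240 / 17.00 = 72.9 nm.

72.9 nm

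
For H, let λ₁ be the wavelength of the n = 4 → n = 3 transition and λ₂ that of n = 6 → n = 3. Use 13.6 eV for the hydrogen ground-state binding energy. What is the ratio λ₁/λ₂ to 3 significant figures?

1.71

λ ∝ 1/ΔE ∝ 1/(1/n_f² − 1/n_i²), and the Z² and hc factors cancel in the ratio.
λ₁/λ₂ = (1/3² − 1/6²)/(1/3² − 1/4²) = 0.08333/0.04861 = 1.71.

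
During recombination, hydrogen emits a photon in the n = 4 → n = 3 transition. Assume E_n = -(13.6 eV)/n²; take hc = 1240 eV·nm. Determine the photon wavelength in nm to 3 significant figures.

ΔE = 13.60 × (1/3² − 1/4²) = 13.60 × 0.04861 = 0.6611 eV.
λ = hc/ΔE = 1240 / 0.6611 = 1880 nm.

1880 nm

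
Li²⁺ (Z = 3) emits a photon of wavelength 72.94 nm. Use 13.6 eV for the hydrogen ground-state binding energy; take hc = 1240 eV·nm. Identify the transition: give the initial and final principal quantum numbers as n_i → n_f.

The photon energy is ΔE = hc/λ = 1240 / 72.94 = 17.00 eV.
With Z = 3, ΔE = 122.4 × (1/n_f² − 1/n_i²), so 1/n_f² − 1/n_i² = 0.1389.
Trying n_f = 2 gives 1/n_i² = 0.1111, i.e. n_i ≈ 3; this pair matches.

n_i = 3, n_f = 2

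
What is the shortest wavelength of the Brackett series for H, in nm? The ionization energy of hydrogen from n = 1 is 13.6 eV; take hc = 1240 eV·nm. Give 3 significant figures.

The Brackett series has lower level n_f = 4; the series limit corresponds to n_i → ∞.
ΔE_max = 13.6 × 1 / 4² = 0.8500 eV.
λ_min = 1240 / 0.8500 = 1460 nm.

1460 nm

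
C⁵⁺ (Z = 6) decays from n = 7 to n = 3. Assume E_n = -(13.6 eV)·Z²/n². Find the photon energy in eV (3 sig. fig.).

The Bohr energies scale as Z², so for Z = 6: E_n = −489.6/n² eV.
E_7 = −489.6/49 = −9.992 eV and E_3 = −489.6/9 = −54.40 eV.
The photon energy is |E_7 − E_3| = 44.4 eV.

44.4 eV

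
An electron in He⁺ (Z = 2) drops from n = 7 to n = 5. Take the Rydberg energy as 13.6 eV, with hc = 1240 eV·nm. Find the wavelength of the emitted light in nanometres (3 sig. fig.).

For Z = 2 the level energies scale as Z², so the effective Rydberg energy is 13.6 × 4 = 54.40 eV.
ΔE = 54.40 × (1/5² − 1/7²) = 54.40 × 0.01959 = 1.066 eV.
λ = hc/ΔE = 1240 / 1.066 = 1160 nm.

1160 nm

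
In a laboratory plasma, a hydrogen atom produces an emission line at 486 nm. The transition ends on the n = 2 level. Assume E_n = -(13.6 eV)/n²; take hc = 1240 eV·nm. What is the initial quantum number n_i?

The photon energy is ΔE = hc/λ = 1240 / 486 = 2.551 eV.
With Z = 1, ΔE = 13.60 × (1/n_f² − 1/n_i²), so 1/n_f² − 1/n_i² = 0.1876.
With n_f = 2: 1/n_i² = 1/4 − 0.1876 = 0.06239, so n_i ≈ 4.00.

n_i = 4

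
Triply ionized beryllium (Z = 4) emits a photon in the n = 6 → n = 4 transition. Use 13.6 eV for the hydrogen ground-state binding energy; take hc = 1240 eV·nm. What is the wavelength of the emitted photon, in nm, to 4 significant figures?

164.1 nm

For Z = 4 the level energies scale as Z², so the effective Rydberg energy is 13.6 × 16 = 217.6 eV.
ΔE = 217.6 × (1/4² − 1/6²) = 217.6 × 0.03472 = 7.556 eV.
λ = hc/ΔE = 1240 / 7.556 = 164.1 nm.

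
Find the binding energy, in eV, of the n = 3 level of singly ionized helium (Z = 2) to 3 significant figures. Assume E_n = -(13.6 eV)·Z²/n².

6.04 eV

E_n = −13.6 Z²/n² = −54.40/n² eV for Z = 2.
E_3 = −54.40/9 = −6.04 eV, so ionization (to E = 0) requires 6.04 eV.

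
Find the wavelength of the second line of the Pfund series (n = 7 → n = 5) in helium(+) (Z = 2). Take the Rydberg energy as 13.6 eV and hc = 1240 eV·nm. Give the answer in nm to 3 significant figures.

The Pfund series terminates on n_f = 5; the second line has n_i = 5+2 = 7.
ΔE = 54.40 × (1/5² − 1/7²) = 1.066 eV.
λ = 1240 / 1.066 = 1160 nm.

1160 nm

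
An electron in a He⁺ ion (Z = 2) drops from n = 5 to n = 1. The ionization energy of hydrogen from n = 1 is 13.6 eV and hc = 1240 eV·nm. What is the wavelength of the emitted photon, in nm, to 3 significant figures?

For Z = 2 the level energies scale as Z², so the effective Rydberg energy is 13.6 × 4 = 54.40 eV.
ΔE = 54.40 × (1/1² − 1/5²) = 54.40 × 0.9600 = 52.22 eV.
λ = hc/ΔE = 1240 / 52.22 = 23.7 nm.

23.7 nm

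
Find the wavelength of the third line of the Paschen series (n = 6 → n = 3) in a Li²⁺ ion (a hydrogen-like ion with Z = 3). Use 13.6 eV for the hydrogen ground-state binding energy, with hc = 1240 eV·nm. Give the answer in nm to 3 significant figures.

122 nm

The Paschen series terminates on n_f = 3; the third line has n_i = 3+3 = 6.
ΔE = 122.4 × (1/3² − 1/6²) = 10.20 eV.
λ = 1240 / 10.20 = 122 nm.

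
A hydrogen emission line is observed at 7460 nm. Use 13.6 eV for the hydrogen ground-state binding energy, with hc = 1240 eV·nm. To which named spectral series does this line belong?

ΔE = 1240/7460 = 0.1662 eV.
This matches 13.6 × (1/5² − 1/6²), so n_f = 5: the Pfund series.

Pfund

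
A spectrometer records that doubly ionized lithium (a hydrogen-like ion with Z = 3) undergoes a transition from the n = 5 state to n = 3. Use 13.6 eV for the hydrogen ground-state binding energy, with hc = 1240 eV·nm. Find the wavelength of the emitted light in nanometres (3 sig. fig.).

For Z = 3 the level energies scale as Z², so the effective Rydberg energy is 13.6 × 9 = 122.4 eV.
ΔE = 122.4 × (1/3² − 1/5²) = 122.4 × 0.07111 = 8.704 eV.
λ = hc/ΔE = 1240 / 8.704 = 142 nm.

142 nm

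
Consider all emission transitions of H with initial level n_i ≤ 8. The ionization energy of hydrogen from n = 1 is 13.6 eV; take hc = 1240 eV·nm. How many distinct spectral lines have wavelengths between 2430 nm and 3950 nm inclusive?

Enumerate all n_i → n_f pairs with 1 ≤ n_f < n_i ≤ 8 and compute λ = 1240 / [13.6·1·(1/n_f² − 1/n_i²)].
Lines falling in [2430, 3950] nm: 6→4 (2626 nm), 8→5 (3741 nm).

2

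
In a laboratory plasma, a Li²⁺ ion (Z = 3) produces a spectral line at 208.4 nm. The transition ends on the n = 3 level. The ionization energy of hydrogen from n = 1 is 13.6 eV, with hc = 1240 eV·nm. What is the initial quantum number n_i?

n_i = 4

The photon energy is ΔE = hc/λ = 1240 / 208.4 = 5.950 eV.
With Z = 3, ΔE = 122.4 × (1/n_f² − 1/n_i²), so 1/n_f² − 1/n_i² = 0.04861.
With n_f = 3: 1/n_i² = 1/9 − 0.04861 = 0.06250, so n_i ≈ 4.00.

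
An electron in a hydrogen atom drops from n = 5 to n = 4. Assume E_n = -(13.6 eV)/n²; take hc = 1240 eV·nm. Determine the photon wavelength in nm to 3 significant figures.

ΔE = 13.60 × (1/4² − 1/5²) = 13.60 × 0.02250 = 0.3060 eV.
λ = hc/ΔE = 1240 / 0.3060 = 4050 nm.

4050 nm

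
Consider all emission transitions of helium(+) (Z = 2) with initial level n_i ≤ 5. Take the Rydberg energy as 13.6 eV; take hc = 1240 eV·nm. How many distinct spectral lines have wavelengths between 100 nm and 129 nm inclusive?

2

Enumerate all n_i → n_f pairs with 1 ≤ n_f < n_i ≤ 5 and compute λ = 1240 / [13.6·4·(1/n_f² − 1/n_i²)].
Lines falling in [100, 129] nm: 5→2 (108.5 nm), 4→2 (121.6 nm).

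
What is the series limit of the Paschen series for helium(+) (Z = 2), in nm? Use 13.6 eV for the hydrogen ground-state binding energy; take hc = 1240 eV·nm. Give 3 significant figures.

205 nm

The Paschen series has lower level n_f = 3; the series limit corresponds to n_i → ∞.
ΔE_max = 13.6 × 4 / 3² = 6.044 eV.
λ_min = 1240 / 6.044 = 205 nm.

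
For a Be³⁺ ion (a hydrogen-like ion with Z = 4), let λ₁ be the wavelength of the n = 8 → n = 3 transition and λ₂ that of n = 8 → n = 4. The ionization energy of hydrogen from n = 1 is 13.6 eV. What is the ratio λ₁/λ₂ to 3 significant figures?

0.491

λ ∝ 1/ΔE ∝ 1/(1/n_f² − 1/n_i²), and the Z² and hc factors cancel in the ratio.
λ₁/λ₂ = (1/4² − 1/8²)/(1/3² − 1/8²) = 0.04688/0.09549 = 0.491.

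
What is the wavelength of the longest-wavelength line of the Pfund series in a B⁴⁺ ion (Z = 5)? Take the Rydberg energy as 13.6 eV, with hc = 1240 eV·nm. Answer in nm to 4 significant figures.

298.4 nm

The Pfund series terminates on n_f = 5; the first line has n_i = 5+1 = 6.
ΔE = 340.0 × (1/5² − 1/6²) = 4.156 eV.
λ = 1240 / 4.156 = 298.4 nm.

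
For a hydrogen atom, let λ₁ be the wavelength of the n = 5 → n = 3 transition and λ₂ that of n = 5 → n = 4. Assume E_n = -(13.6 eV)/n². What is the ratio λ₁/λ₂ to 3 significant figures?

0.316

λ ∝ 1/ΔE ∝ 1/(1/n_f² − 1/n_i²), and the Z² and hc factors cancel in the ratio.
λ₁/λ₂ = (1/4² − 1/5²)/(1/3² − 1/5²) = 0.02250/0.07111 = 0.316.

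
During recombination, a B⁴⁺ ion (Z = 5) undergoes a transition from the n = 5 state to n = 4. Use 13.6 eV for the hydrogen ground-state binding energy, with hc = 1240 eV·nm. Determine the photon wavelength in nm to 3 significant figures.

For Z = 5 the level energies scale as Z², so the effective Rydberg energy is 13.6 × 25 = 340.0 eV.
ΔE = 340.0 × (1/4² − 1/5²) = 340.0 × 0.02250 = 7.650 eV.
λ = hc/ΔE = 1240 / 7.650 = 162 nm.

162 nm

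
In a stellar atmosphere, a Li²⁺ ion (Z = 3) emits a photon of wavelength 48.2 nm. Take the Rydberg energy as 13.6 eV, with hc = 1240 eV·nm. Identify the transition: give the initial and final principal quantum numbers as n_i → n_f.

The photon energy is ΔE = hc/λ = 1240 / 48.2 = 25.73 eV.
With Z = 3, ΔE = 122.4 × (1/n_f² − 1/n_i²), so 1/n_f² − 1/n_i² = 0.2102.
Trying n_f = 2 gives 1/n_i² = 0.03982, i.e. n_i ≈ 5; this pair matches.

n_i = 5, n_f = 2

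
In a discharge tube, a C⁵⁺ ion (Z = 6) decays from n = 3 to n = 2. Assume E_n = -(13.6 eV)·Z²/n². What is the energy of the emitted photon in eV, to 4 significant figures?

68.00 eV

The Bohr energies scale as Z², so for Z = 6: E_n = −489.6/n² eV.
E_3 = −489.6/9 = −54.40 eV and E_2 = −489.6/4 = −122.4 eV.
The photon energy is |E_3 − E_2| = 68.00 eV.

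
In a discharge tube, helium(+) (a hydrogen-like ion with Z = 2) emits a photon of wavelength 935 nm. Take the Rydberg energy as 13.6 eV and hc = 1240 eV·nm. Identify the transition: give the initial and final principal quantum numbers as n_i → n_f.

The photon energy is ΔE = hc/λ = 1240 / 935 = 1.326 eV.
With Z = 2, ΔE = 54.40 × (1/n_f² − 1/n_i²), so 1/n_f² − 1/n_i² = 0.02438.
Trying n_f = 5 gives 1/n_i² = 0.01562, i.e. n_i ≈ 8; this pair matches.

n_i = 8, n_f = 5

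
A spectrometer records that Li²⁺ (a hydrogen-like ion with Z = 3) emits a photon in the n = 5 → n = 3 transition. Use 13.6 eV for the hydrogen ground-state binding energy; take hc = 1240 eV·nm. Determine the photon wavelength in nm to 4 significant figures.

142.5 nm

For Z = 3 the level energies scale as Z², so the effective Rydberg energy is 13.6 × 9 = 122.4 eV.
ΔE = 122.4 × (1/3² − 1/5²) = 122.4 × 0.07111 = 8.704 eV.
λ = hc/ΔE = 1240 / 8.704 = 142.5 nm.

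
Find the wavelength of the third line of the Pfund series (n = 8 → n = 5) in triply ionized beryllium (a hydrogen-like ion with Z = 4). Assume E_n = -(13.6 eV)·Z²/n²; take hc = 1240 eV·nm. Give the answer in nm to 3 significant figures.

The Pfund series terminates on n_f = 5; the third line has n_i = 5+3 = 8.
ΔE = 217.6 × (1/5² − 1/8²) = 5.304 eV.
λ = 1240 / 5.304 = 234 nm.

234 nm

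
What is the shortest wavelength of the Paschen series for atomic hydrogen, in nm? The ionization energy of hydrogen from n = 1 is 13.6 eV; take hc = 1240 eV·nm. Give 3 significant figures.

The Paschen series has lower level n_f = 3; the series limit corresponds to n_i → ∞.
ΔE_max = 13.6 × 1 / 3² = 1.511 eV.
λ_min = 1240 / 1.511 = 821 nm.

821 nm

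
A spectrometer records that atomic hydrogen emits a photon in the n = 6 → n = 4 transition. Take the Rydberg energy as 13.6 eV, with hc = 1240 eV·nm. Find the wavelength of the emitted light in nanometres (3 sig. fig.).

2630 nm

ΔE = 13.60 × (1/4² − 1/6²) = 13.60 × 0.03472 = 0.4722 eV.
λ = hc/ΔE = 1240 / 0.4722 = 2630 nm.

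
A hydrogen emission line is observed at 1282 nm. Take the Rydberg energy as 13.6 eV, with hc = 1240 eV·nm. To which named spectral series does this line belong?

Paschen

ΔE = 1240/1282 = 0.9672 eV.
This matches 13.6 × (1/3² − 1/5²), so n_f = 3: the Paschen series.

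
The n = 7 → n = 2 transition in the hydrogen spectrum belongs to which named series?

Balmer

The series is set by the lower level: n_f = 2 is the Balmer series.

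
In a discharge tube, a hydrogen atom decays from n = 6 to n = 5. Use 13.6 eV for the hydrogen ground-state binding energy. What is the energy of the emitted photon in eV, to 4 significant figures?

0.1662 eV

E_6 = −13.60/36 = −0.3778 eV and E_5 = −13.60/25 = −0.5440 eV.
The photon energy is |E_6 − E_5| = 0.1662 eV.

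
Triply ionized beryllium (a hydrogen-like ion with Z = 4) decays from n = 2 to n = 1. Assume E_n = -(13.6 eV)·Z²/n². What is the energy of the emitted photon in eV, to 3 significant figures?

The Bohr energies scale as Z², so for Z = 4: E_n = −217.6/n² eV.
E_2 = −217.6/4 = −54.40 eV and E_1 = −217.6/1 = −217.6 eV.
The photon energy is |E_2 − E_1| = 163 eV.

163 eV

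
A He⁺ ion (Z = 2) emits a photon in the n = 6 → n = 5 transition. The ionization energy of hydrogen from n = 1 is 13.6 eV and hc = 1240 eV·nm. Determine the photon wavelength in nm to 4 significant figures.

For Z = 2 the level energies scale as Z², so the effective Rydberg energy is 13.6 × 4 = 54.40 eV.
ΔE = 54.40 × (1/5² − 1/6²) = 54.40 × 0.01222 = 0.6649 eV.
λ = hc/ΔE = 1240 / 0.6649 = 1865 nm.

1865 nm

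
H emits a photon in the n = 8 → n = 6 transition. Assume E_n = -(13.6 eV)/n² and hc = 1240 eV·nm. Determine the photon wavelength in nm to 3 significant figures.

7500 nm

ΔE = 13.60 × (1/6² − 1/8²) = 13.60 × 0.01215 = 0.1653 eV.
λ = hc/ΔE = 1240 / 0.1653 = 7500 nm.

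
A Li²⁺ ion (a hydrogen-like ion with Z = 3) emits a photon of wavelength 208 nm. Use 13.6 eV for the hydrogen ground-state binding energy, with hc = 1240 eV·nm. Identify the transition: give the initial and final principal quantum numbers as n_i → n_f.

The photon energy is ΔE = hc/λ = 1240 / 208 = 5.962 eV.
With Z = 3, ΔE = 122.4 × (1/n_f² − 1/n_i²), so 1/n_f² − 1/n_i² = 0.04871.
Trying n_f = 3 gives 1/n_i² = 0.06241, i.e. n_i ≈ 4; this pair matches.

n_i = 4, n_f = 3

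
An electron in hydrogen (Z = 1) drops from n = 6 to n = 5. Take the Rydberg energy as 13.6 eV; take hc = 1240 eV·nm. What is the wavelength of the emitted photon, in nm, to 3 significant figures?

7460 nm

ΔE = 13.60 × (1/5² − 1/6²) = 13.60 × 0.01222 = 0.1662 eV.
λ = hc/ΔE = 1240 / 0.1662 = 7460 nm.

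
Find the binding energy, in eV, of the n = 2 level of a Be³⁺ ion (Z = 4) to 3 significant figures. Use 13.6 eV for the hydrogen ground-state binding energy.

E_n = −13.6 Z²/n² = −217.6/n² eV for Z = 4.
E_2 = −217.6/4 = −54.4 eV, so ionization (to E = 0) requires 54.4 eV.

54.4 eV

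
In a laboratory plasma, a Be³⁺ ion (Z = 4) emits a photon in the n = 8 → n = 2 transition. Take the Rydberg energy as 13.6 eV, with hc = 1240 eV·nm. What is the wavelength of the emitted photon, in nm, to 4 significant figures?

24.31 nm

For Z = 4 the level energies scale as Z², so the effective Rydberg energy is 13.6 × 16 = 217.6 eV.
ΔE = 217.6 × (1/2² − 1/8²) = 217.6 × 0.2344 = 51.00 eV.
λ = hc/ΔE = 1240 / 51.00 = 24.31 nm.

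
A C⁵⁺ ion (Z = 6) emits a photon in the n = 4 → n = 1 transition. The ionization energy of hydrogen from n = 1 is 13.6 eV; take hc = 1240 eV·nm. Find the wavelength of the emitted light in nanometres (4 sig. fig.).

2.702 nm

For Z = 6 the level energies scale as Z², so the effective Rydberg energy is 13.6 × 36 = 489.6 eV.
ΔE = 489.6 × (1/1² − 1/4²) = 489.6 × 0.9375 = 459.0 eV.
λ = hc/ΔE = 1240 / 459.0 = 2.702 nm.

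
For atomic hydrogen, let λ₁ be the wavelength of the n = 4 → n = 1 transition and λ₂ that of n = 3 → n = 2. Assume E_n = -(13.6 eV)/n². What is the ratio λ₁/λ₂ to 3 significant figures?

λ ∝ 1/ΔE ∝ 1/(1/n_f² − 1/n_i²), and the Z² and hc factors cancel in the ratio.
λ₁/λ₂ = (1/2² − 1/3²)/(1/1² − 1/4²) = 0.1389/0.9375 = 0.148.

0.148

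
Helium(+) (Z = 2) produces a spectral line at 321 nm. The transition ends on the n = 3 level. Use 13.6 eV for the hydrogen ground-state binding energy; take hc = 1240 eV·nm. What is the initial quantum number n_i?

The photon energy is ΔE = hc/λ = 1240 / 321 = 3.863 eV.
With Z = 2, ΔE = 54.40 × (1/n_f² − 1/n_i²), so 1/n_f² − 1/n_i² = 0.07101.
With n_f = 3: 1/n_i² = 1/9 − 0.07101 = 0.04010, so n_i ≈ 4.99.

n_i = 5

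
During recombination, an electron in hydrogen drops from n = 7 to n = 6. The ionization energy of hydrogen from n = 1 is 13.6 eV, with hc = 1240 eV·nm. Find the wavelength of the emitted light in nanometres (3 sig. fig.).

12400 nm

ΔE = 13.60 × (1/6² − 1/7²) = 13.60 × 0.007370 = 0.1002 eV.
λ = hc/ΔE = 1240 / 0.1002 = 12400 nm.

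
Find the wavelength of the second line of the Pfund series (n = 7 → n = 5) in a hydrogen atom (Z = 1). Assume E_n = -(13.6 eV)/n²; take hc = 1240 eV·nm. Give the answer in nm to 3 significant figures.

The Pfund series terminates on n_f = 5; the second line has n_i = 5+2 = 7.
ΔE = 13.60 × (1/5² − 1/7²) = 0.2664 eV.
λ = 1240 / 0.2664 = 4650 nm.

4650 nm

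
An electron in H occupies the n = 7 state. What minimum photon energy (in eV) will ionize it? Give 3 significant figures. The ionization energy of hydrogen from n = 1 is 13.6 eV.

0.278 eV

E_7 = −13.60/49 = −0.278 eV, so ionization (to E = 0) requires 0.278 eV.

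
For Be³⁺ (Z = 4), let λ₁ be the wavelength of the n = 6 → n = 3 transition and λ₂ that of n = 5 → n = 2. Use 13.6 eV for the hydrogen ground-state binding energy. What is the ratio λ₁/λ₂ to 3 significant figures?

2.52

λ ∝ 1/ΔE ∝ 1/(1/n_f² − 1/n_i²), and the Z² and hc factors cancel in the ratio.
λ₁/λ₂ = (1/2² − 1/5²)/(1/3² − 1/6²) = 0.2100/0.08333 = 2.52.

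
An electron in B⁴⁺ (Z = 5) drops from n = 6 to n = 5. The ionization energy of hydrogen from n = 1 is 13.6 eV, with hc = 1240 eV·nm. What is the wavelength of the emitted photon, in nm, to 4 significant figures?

298.4 nm

For Z = 5 the level energies scale as Z², so the effective Rydberg energy is 13.6 × 25 = 340.0 eV.
ΔE = 340.0 × (1/5² − 1/6²) = 340.0 × 0.01222 = 4.156 eV.
λ = hc/ΔE = 1240 / 4.156 = 298.4 nm.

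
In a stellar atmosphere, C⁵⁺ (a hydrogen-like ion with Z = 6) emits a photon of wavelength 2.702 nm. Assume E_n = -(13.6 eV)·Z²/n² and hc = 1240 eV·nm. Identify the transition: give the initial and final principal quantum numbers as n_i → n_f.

n_i = 4, n_f = 1

The photon energy is ΔE = hc/λ = 1240 / 2.702 = 458.9 eV.
With Z = 6, ΔE = 489.6 × (1/n_f² − 1/n_i²), so 1/n_f² − 1/n_i² = 0.9373.
Trying n_f = 1 gives 1/n_i² = 0.06266, i.e. n_i ≈ 4; this pair matches.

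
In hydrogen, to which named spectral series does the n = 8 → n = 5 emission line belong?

Pfund

The series is set by the lower level: n_f = 5 is the Pfund series.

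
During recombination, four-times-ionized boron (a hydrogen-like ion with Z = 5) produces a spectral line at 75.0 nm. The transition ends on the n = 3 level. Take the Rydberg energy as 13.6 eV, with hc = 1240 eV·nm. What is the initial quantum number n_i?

The photon energy is ΔE = hc/λ = 1240 / 75.0 = 16.53 eV.
With Z = 5, ΔE = 340.0 × (1/n_f² − 1/n_i²), so 1/n_f² − 1/n_i² = 0.04863.
With n_f = 3: 1/n_i² = 1/9 − 0.04863 = 0.06248, so n_i ≈ 4.00.

n_i = 4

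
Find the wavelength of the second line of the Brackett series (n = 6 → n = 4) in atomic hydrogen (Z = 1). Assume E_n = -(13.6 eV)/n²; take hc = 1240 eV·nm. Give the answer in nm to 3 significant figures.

The Brackett series terminates on n_f = 4; the second line has n_i = 4+2 = 6.
ΔE = 13.60 × (1/4² − 1/6²) = 0.4722 eV.
λ = 1240 / 0.4722 = 2630 nm.

2630 nm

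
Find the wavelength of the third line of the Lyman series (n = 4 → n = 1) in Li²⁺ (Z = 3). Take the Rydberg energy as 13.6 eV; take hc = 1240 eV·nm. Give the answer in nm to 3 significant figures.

10.8 nm

The Lyman series terminates on n_f = 1; the third line has n_i = 1+3 = 4.
ΔE = 122.4 × (1/1² − 1/4²) = 114.8 eV.
λ = 1240 / 114.8 = 10.8 nm.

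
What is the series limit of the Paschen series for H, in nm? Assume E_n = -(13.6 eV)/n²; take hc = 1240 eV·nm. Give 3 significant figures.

The Paschen series has lower level n_f = 3; the series limit corresponds to n_i → ∞.
ΔE_max = 13.6 × 1 / 3² = 1.511 eV.
λ_min = 1240 / 1.511 = 821 nm.

821 nm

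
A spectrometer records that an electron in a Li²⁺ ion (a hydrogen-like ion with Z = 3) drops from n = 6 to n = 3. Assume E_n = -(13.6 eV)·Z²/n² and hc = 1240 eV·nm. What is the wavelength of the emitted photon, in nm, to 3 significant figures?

122 nm

For Z = 3 the level energies scale as Z², so the effective Rydberg energy is 13.6 × 9 = 122.4 eV.
ΔE = 122.4 × (1/3² − 1/6²) = 122.4 × 0.08333 = 10.20 eV.
λ = hc/ΔE = 1240 / 10.20 = 122 nm.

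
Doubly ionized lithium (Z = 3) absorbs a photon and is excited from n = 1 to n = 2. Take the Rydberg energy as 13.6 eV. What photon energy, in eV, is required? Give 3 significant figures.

The Bohr energies scale as Z², so for Z = 3: E_n = −122.4/n² eV.
E_2 = −122.4/4 = −30.60 eV and E_1 = −122.4/1 = −122.4 eV.
The photon energy is |E_2 − E_1| = 91.8 eV.

91.8 eV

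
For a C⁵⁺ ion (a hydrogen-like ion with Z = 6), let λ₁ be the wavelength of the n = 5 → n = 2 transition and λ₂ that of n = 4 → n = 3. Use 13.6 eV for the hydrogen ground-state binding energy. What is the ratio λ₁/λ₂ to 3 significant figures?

λ ∝ 1/ΔE ∝ 1/(1/n_f² − 1/n_i²), and the Z² and hc factors cancel in the ratio.
λ₁/λ₂ = (1/3² − 1/4²)/(1/2² − 1/5²) = 0.04861/0.2100 = 0.231.

0.231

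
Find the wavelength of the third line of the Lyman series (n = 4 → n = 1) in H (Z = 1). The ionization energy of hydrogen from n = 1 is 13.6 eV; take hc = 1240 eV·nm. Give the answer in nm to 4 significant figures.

97.25 nm

The Lyman series terminates on n_f = 1; the third line has n_i = 1+3 = 4.
ΔE = 13.60 × (1/1² − 1/4²) = 12.75 eV.
λ = 1240 / 12.75 = 97.25 nm.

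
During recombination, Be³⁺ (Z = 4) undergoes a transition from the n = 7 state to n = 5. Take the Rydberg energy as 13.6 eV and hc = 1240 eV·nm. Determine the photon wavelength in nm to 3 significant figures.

291 nm

For Z = 4 the level energies scale as Z², so the effective Rydberg energy is 13.6 × 16 = 217.6 eV.
ΔE = 217.6 × (1/5² − 1/7²) = 217.6 × 0.01959 = 4.263 eV.
λ = hc/ΔE = 1240 / 4.263 = 291 nm.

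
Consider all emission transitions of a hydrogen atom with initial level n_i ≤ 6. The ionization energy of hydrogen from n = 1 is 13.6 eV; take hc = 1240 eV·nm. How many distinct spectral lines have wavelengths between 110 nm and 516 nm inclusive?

Enumerate all n_i → n_f pairs with 1 ≤ n_f < n_i ≤ 6 and compute λ = 1240 / [13.6·1·(1/n_f² − 1/n_i²)].
Lines falling in [110, 516] nm: 2→1 (121.6 nm), 6→2 (410.3 nm), 5→2 (434.2 nm), 4→2 (486.3 nm).

4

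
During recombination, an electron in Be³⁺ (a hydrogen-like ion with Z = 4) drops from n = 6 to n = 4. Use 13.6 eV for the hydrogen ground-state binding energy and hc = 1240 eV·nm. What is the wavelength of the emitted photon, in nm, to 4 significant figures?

164.1 nm

For Z = 4 the level energies scale as Z², so the effective Rydberg energy is 13.6 × 16 = 217.6 eV.
ΔE = 217.6 × (1/4² − 1/6²) = 217.6 × 0.03472 = 7.556 eV.
λ = hc/ΔE = 1240 / 7.556 = 164.1 nm.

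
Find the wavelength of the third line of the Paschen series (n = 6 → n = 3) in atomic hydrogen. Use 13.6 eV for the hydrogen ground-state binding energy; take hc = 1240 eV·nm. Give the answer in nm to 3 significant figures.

1090 nm

The Paschen series terminates on n_f = 3; the third line has n_i = 3+3 = 6.
ΔE = 13.60 × (1/3² − 1/6²) = 1.133 eV.
λ = 1240 / 1.133 = 1090 nm.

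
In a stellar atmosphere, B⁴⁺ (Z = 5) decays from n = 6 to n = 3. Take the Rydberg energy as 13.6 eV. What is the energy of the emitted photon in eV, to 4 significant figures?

28.33 eV

The Bohr energies scale as Z², so for Z = 5: E_n = −340.0/n² eV.
E_6 = −340.0/36 = −9.444 eV and E_3 = −340.0/9 = −37.78 eV.
The photon energy is |E_6 − E_3| = 28.33 eV.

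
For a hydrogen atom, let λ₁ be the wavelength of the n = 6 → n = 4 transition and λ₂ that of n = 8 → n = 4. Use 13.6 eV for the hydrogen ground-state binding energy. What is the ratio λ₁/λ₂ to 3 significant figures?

1.35

λ ∝ 1/ΔE ∝ 1/(1/n_f² − 1/n_i²), and the Z² and hc factors cancel in the ratio.
λ₁/λ₂ = (1/4² − 1/8²)/(1/4² − 1/6²) = 0.04688/0.03472 = 1.35.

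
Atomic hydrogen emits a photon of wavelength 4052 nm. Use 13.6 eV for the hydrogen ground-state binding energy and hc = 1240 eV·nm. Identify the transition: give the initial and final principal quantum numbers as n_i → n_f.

The photon energy is ΔE = hc/λ = 1240 / 4052 = 0.3060 eV.
With Z = 1, ΔE = 13.60 × (1/n_f² − 1/n_i²), so 1/n_f² − 1/n_i² = 0.02250.
Trying n_f = 4 gives 1/n_i² = 0.04000, i.e. n_i ≈ 5; this pair matches.

n_i = 5, n_f = 4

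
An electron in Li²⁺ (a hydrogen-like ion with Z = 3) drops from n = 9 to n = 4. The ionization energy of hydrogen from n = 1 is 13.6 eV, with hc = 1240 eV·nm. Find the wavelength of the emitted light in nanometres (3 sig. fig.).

For Z = 3 the level energies scale as Z², so the effective Rydberg energy is 13.6 × 9 = 122.4 eV.
ΔE = 122.4 × (1/4² − 1/9²) = 122.4 × 0.05015 = 6.139 eV.
λ = hc/ΔE = 1240 / 6.139 = 202 nm.

202 nm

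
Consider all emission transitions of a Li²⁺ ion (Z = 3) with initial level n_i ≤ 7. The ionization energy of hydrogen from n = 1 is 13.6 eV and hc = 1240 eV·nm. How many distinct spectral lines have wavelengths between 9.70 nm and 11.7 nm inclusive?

Enumerate all n_i → n_f pairs with 1 ≤ n_f < n_i ≤ 7 and compute λ = 1240 / [13.6·9·(1/n_f² − 1/n_i²)].
Lines falling in [9.70, 11.7] nm: 7→1 (10.34 nm), 6→1 (10.42 nm), 5→1 (10.55 nm), 4→1 (10.81 nm), 3→1 (11.40 nm).

5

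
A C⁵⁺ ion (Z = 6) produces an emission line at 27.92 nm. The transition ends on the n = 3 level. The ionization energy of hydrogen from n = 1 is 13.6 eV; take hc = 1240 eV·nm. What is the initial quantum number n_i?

n_i = 7

The photon energy is ΔE = hc/λ = 1240 / 27.92 = 44.41 eV.
With Z = 6, ΔE = 489.6 × (1/n_f² − 1/n_i²), so 1/n_f² − 1/n_i² = 0.09071.
With n_f = 3: 1/n_i² = 1/9 − 0.09071 = 0.02040, so n_i ≈ 7.00.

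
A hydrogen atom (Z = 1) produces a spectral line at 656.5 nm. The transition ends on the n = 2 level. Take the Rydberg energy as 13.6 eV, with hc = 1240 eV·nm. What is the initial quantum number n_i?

n_i = 3

The photon energy is ΔE = hc/λ = 1240 / 656.5 = 1.889 eV.
With Z = 1, ΔE = 13.60 × (1/n_f² − 1/n_i²), so 1/n_f² − 1/n_i² = 0.1389.
With n_f = 2: 1/n_i² = 1/4 − 0.1389 = 0.1111, so n_i ≈ 3.00.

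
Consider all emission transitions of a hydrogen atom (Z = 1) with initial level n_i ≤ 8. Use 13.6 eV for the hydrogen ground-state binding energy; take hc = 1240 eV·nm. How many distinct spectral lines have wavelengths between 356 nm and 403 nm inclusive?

2

Enumerate all n_i → n_f pairs with 1 ≤ n_f < n_i ≤ 8 and compute λ = 1240 / [13.6·1·(1/n_f² − 1/n_i²)].
Lines falling in [356, 403] nm: 8→2 (389.0 nm), 7→2 (397.1 nm).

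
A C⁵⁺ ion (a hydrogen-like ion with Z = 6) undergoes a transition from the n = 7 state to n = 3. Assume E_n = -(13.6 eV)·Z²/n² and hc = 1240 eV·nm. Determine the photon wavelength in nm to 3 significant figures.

27.9 nm

For Z = 6 the level energies scale as Z², so the effective Rydberg energy is 13.6 × 36 = 489.6 eV.
ΔE = 489.6 × (1/3² − 1/7²) = 489.6 × 0.09070 = 44.41 eV.
λ = hc/ΔE = 1240 / 44.41 = 27.9 nm.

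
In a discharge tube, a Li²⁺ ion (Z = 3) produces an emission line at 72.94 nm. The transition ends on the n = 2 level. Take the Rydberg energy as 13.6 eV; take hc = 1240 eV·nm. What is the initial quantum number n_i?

The photon energy is ΔE = hc/λ = 1240 / 72.94 = 17.00 eV.
With Z = 3, ΔE = 122.4 × (1/n_f² − 1/n_i²), so 1/n_f² − 1/n_i² = 0.1389.
With n_f = 2: 1/n_i² = 1/4 − 0.1389 = 0.1111, so n_i ≈ 3.00.

n_i = 3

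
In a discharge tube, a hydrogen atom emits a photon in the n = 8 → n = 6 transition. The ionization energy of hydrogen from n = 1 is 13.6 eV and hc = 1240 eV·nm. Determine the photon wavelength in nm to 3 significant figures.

7500 nm

ΔE = 13.60 × (1/6² − 1/8²) = 13.60 × 0.01215 = 0.1653 eV.
λ = hc/ΔE = 1240 / 0.1653 = 7500 nm.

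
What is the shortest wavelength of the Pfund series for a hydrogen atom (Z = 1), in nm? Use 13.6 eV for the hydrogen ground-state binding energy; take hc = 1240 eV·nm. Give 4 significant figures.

2279 nm

The Pfund series has lower level n_f = 5; the series limit corresponds to n_i → ∞.
ΔE_max = 13.6 × 1 / 5² = 0.5440 eV.
λ_min = 1240 / 0.5440 = 2279 nm.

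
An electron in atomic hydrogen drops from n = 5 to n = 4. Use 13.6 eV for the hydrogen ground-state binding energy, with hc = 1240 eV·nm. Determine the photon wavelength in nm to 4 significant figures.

ΔE = 13.60 × (1/4² − 1/5²) = 13.60 × 0.02250 = 0.3060 eV.
λ = hc/ΔE = 1240 / 0.3060 = 4052 nm.

4052 nm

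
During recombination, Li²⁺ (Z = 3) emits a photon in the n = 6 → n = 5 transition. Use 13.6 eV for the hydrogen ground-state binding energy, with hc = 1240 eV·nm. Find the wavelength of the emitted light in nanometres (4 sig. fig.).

For Z = 3 the level energies scale as Z², so the effective Rydberg energy is 13.6 × 9 = 122.4 eV.
ΔE = 122.4 × (1/5² − 1/6²) = 122.4 × 0.01222 = 1.496 eV.
λ = hc/ΔE = 1240 / 1.496 = 828.9 nm.

828.9 nm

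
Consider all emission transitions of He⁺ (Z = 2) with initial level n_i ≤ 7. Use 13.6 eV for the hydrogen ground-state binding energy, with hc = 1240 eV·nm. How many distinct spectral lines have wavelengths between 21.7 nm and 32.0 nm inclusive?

6

Enumerate all n_i → n_f pairs with 1 ≤ n_f < n_i ≤ 7 and compute λ = 1240 / [13.6·4·(1/n_f² − 1/n_i²)].
Lines falling in [21.7, 32.0] nm: 7→1 (23.27 nm), 6→1 (23.45 nm), 5→1 (23.74 nm), 4→1 (24.31 nm), 3→1 (25.64 nm), 2→1 (30.39 nm).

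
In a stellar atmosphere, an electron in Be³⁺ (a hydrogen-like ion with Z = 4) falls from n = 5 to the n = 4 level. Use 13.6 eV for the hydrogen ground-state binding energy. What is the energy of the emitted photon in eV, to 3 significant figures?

4.90 eV

The Bohr energies scale as Z², so for Z = 4: E_n = −217.6/n² eV.
E_5 = −217.6/25 = −8.704 eV and E_4 = −217.6/16 = −13.60 eV.
The photon energy is |E_5 − E_4| = 4.90 eV.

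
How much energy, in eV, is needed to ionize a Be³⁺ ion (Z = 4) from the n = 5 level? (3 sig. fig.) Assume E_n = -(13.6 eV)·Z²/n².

8.70 eV

E_n = −13.6 Z²/n² = −217.6/n² eV for Z = 4.
E_5 = −217.6/25 = −8.70 eV, so ionization (to E = 0) requires 8.70 eV.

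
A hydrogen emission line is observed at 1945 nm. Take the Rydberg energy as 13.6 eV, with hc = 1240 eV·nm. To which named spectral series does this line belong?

ΔE = 1240/1945 = 0.6375 eV.
This matches 13.6 × (1/4² − 1/8²), so n_f = 4: the Brackett series.

Brackett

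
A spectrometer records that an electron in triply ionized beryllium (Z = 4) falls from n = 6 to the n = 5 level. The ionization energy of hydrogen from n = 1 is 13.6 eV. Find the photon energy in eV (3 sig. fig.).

2.66 eV

The Bohr energies scale as Z², so for Z = 4: E_n = −217.6/n² eV.
E_6 = −217.6/36 = −6.044 eV and E_5 = −217.6/25 = −8.704 eV.
The photon energy is |E_6 − E_5| = 2.66 eV.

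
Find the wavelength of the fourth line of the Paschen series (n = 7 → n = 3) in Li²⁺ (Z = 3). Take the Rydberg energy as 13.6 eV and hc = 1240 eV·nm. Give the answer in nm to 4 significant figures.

111.7 nm

The Paschen series terminates on n_f = 3; the fourth line has n_i = 3+4 = 7.
ΔE = 122.4 × (1/3² − 1/7²) = 11.10 eV.
λ = 1240 / 11.10 = 111.7 nm.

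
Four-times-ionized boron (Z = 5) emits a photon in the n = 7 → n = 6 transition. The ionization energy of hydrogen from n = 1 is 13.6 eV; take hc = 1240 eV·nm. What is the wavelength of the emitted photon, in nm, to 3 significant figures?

For Z = 5 the level energies scale as Z², so the effective Rydberg energy is 13.6 × 25 = 340.0 eV.
ΔE = 340.0 × (1/6² − 1/7²) = 340.0 × 0.007370 = 2.506 eV.
λ = hc/ΔE = 1240 / 2.506 = 495 nm.

495 nm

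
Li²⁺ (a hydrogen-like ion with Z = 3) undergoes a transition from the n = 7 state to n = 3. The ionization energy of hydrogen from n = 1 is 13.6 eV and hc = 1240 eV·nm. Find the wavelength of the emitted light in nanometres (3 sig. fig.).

For Z = 3 the level energies scale as Z², so the effective Rydberg energy is 13.6 × 9 = 122.4 eV.
ΔE = 122.4 × (1/3² − 1/7²) = 122.4 × 0.09070 = 11.10 eV.
λ = hc/ΔE = 1240 / 11.10 = 112 nm.

112 nm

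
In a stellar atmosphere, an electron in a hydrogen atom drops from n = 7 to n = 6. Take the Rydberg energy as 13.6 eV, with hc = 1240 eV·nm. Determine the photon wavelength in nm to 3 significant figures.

ΔE = 13.60 × (1/6² − 1/7²) = 13.60 × 0.007370 = 0.1002 eV.
λ = hc/ΔE = 1240 / 0.1002 = 12400 nm.

12400 nm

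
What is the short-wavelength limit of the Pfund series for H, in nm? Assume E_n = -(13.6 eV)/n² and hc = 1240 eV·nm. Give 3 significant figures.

2280 nm

The Pfund series has lower level n_f = 5; the series limit corresponds to n_i → ∞.
ΔE_max = 13.6 × 1 / 5² = 0.5440 eV.
λ_min = 1240 / 0.5440 = 2280 nm.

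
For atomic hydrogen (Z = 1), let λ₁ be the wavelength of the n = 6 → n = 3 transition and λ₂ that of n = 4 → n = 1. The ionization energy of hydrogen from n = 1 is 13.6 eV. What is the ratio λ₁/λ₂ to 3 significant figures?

λ ∝ 1/ΔE ∝ 1/(1/n_f² − 1/n_i²), and the Z² and hc factors cancel in the ratio.
λ₁/λ₂ = (1/1² − 1/4²)/(1/3² − 1/6²) = 0.9375/0.08333 = 11.3.

11.3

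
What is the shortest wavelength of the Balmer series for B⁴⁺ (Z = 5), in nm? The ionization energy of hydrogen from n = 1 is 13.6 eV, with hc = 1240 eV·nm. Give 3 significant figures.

14.6 nm

The Balmer series has lower level n_f = 2; the series limit corresponds to n_i → ∞.
ΔE_max = 13.6 × 25 / 2² = 85.00 eV.
λ_min = 1240 / 85.00 = 14.6 nm.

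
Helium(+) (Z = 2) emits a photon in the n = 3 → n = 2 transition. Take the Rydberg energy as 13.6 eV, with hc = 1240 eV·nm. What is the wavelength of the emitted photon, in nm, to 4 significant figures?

For Z = 2 the level energies scale as Z², so the effective Rydberg energy is 13.6 × 4 = 54.40 eV.
ΔE = 54.40 × (1/2² − 1/3²) = 54.40 × 0.1389 = 7.556 eV.
λ = hc/ΔE = 1240 / 7.556 = 164.1 nm.

164.1 nm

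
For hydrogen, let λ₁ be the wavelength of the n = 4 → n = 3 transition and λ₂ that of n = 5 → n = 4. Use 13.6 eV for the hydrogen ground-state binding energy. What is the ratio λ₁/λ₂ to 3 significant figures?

0.463

λ ∝ 1/ΔE ∝ 1/(1/n_f² − 1/n_i²), and the Z² and hc factors cancel in the ratio.
λ₁/λ₂ = (1/4² − 1/5²)/(1/3² − 1/4²) = 0.02250/0.04861 = 0.463.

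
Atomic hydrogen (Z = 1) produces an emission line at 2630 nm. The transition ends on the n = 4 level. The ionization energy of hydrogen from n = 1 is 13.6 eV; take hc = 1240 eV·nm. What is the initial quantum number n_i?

n_i = 6

The photon energy is ΔE = hc/λ = 1240 / 2630 = 0.4715 eV.
With Z = 1, ΔE = 13.60 × (1/n_f² − 1/n_i²), so 1/n_f² − 1/n_i² = 0.03467.
With n_f = 4: 1/n_i² = 1/16 − 0.03467 = 0.02783, so n_i ≈ 5.99.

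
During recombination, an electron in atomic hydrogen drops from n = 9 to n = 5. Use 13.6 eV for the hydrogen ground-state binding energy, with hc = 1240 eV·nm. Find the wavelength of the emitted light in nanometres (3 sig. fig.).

ΔE = 13.60 × (1/5² − 1/9²) = 13.60 × 0.02765 = 0.3761 eV.
λ = hc/ΔE = 1240 / 0.3761 = 3300 nm.
This line belongs to the Pfund series.

3300 nm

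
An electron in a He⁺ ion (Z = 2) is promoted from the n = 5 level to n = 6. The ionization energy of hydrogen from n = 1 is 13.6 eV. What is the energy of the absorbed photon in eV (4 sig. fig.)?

0.6649 eV

The Bohr energies scale as Z², so for Z = 2: E_n = −54.40/n² eV.
E_6 = −54.40/36 = −1.511 eV and E_5 = −54.40/25 = −2.176 eV.
The photon energy is |E_6 − E_5| = 0.6649 eV.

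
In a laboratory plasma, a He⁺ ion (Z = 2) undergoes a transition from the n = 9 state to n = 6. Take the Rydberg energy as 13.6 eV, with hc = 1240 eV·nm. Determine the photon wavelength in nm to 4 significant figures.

1477 nm

For Z = 2 the level energies scale as Z², so the effective Rydberg energy is 13.6 × 4 = 54.40 eV.
ΔE = 54.40 × (1/6² − 1/9²) = 54.40 × 0.01543 = 0.8395 eV.
λ = hc/ΔE = 1240 / 0.8395 = 1477 nm.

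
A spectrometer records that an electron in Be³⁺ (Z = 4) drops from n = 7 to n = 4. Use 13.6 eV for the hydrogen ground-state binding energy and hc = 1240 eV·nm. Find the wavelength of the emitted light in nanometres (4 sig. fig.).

135.4 nm

For Z = 4 the level energies scale as Z², so the effective Rydberg energy is 13.6 × 16 = 217.6 eV.
ΔE = 217.6 × (1/4² − 1/7²) = 217.6 × 0.04209 = 9.159 eV.
λ = hc/ΔE = 1240 / 9.159 = 135.4 nm.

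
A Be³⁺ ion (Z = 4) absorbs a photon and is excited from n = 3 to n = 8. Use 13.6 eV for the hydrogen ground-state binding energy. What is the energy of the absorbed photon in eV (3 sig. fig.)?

The Bohr energies scale as Z², so for Z = 4: E_n = −217.6/n² eV.
E_8 = −217.6/64 = −3.400 eV and E_3 = −217.6/9 = −24.18 eV.
The photon energy is |E_8 − E_3| = 20.8 eV.

20.8 eV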